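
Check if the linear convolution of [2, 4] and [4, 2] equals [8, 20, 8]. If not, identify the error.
Recompute linear convolution of [2, 4] and [4, 2]: y[0] = 2×4 = 8; y[1] = 2×2 + 4×4 = 20; y[2] = 4×2 = 8 → [8, 20, 8]. Given [8, 20, 8] matches, so answer: Yes

Yes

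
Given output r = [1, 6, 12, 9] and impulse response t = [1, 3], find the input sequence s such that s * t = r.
Deconvolve r=[1, 6, 12, 9] by t=[1, 3]. Since t[0]=1, solve forward: s[0] = r[0] / 1 = 1; s[1] = (r[1] - 1×3) / 1 = 3; s[2] = (r[2] - 3×3) / 1 = 3. So s = [1, 3, 3]. Check by forward convolution: r[0] = 1×1 = 1; r[1] = 1×3 + 3×1 = 6; r[2] = 3×3 + 3×1 = 12; r[3] = 3×3 = 9

[1, 3, 3]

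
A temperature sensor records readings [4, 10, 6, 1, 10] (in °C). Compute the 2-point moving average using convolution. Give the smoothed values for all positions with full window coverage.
2-point moving average kernel = [1, 1]. Apply in 'valid' mode (full window coverage): avg[0] = (4 + 10) / 2 = 7.0; avg[1] = (10 + 6) / 2 = 8.0; avg[2] = (6 + 1) / 2 = 3.5; avg[3] = (1 + 10) / 2 = 5.5. Smoothed values: [7.0, 8.0, 3.5, 5.5]

[7.0, 8.0, 3.5, 5.5]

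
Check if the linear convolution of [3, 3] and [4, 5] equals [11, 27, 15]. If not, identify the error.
Recompute linear convolution of [3, 3] and [4, 5]: y[0] = 3×4 = 12; y[1] = 3×5 + 3×4 = 27; y[2] = 3×5 = 15 → [12, 27, 15]. Compare to given [11, 27, 15]: they differ at index 0: given 11, correct 12, so answer: No

No. Error at index 0: given 11, correct 12.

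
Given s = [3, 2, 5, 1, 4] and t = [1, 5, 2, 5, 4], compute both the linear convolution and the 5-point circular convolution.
Linear: y_lin[0] = 3×1 = 3; y_lin[1] = 3×5 + 2×1 = 17; y_lin[2] = 3×2 + 2×5 + 5×1 = 21; y_lin[3] = 3×5 + 2×2 + 5×5 + 1×1 = 45; y_lin[4] = 3×4 + 2×5 + 5×2 + 1×5 + 4×1 = 41; y_lin[5] = 2×4 + 5×5 + 1×2 + 4×5 = 55; y_lin[6] = 5×4 + 1×5 + 4×2 = 33; y_lin[7] = 1×4 + 4×5 = 24; y_lin[8] = 4×4 = 16 → [3, 17, 21, 45, 41, 55, 33, 24, 16]. Circular (length 5): y[0] = 3×1 + 2×4 + 5×5 + 1×2 + 4×5 = 58; y[1] = 3×5 + 2×1 + 5×4 + 1×5 + 4×2 = 50; y[2] = 3×2 + 2×5 + 5×1 + 1×4 + 4×5 = 45; y[3] = 3×5 + 2×2 + 5×5 + 1×1 + 4×4 = 61; y[4] = 3×4 + 2×5 + 5×2 + 1×5 + 4×1 = 41 → [58, 50, 45, 61, 41]

Linear: [3, 17, 21, 45, 41, 55, 33, 24, 16], Circular: [58, 50, 45, 61, 41]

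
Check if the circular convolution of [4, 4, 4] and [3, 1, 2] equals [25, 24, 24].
Recompute circular convolution of [4, 4, 4] and [3, 1, 2]: y[0] = 4×3 + 4×2 + 4×1 = 24; y[1] = 4×1 + 4×3 + 4×2 = 24; y[2] = 4×2 + 4×1 + 4×3 = 24 → [24, 24, 24]. Compare to given [25, 24, 24]: they differ at index 0: given 25, correct 24, so answer: No

No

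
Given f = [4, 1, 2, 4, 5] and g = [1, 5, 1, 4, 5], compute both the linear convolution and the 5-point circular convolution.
Linear: y_lin[0] = 4×1 = 4; y_lin[1] = 4×5 + 1×1 = 21; y_lin[2] = 4×1 + 1×5 + 2×1 = 11; y_lin[3] = 4×4 + 1×1 + 2×5 + 4×1 = 31; y_lin[4] = 4×5 + 1×4 + 2×1 + 4×5 + 5×1 = 51; y_lin[5] = 1×5 + 2×4 + 4×1 + 5×5 = 42; y_lin[6] = 2×5 + 4×4 + 5×1 = 31; y_lin[7] = 4×5 + 5×4 = 40; y_lin[8] = 5×5 = 25 → [4, 21, 11, 31, 51, 42, 31, 40, 25]. Circular (length 5): y[0] = 4×1 + 1×5 + 2×4 + 4×1 + 5×5 = 46; y[1] = 4×5 + 1×1 + 2×5 + 4×4 + 5×1 = 52; y[2] = 4×1 + 1×5 + 2×1 + 4×5 + 5×4 = 51; y[3] = 4×4 + 1×1 + 2×5 + 4×1 + 5×5 = 56; y[4] = 4×5 + 1×4 + 2×1 + 4×5 + 5×1 = 51 → [46, 52, 51, 56, 51]

Linear: [4, 21, 11, 31, 51, 42, 31, 40, 25], Circular: [46, 52, 51, 56, 51]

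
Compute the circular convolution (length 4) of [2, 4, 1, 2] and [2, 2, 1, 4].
Use y[k] = Σ_j s[j]·t[(k-j) mod 4]. y[0] = 2×2 + 4×4 + 1×1 + 2×2 = 25; y[1] = 2×2 + 4×2 + 1×4 + 2×1 = 18; y[2] = 2×1 + 4×2 + 1×2 + 2×4 = 20; y[3] = 2×4 + 4×1 + 1×2 + 2×2 = 18. Result: [25, 18, 20, 18]

[25, 18, 20, 18]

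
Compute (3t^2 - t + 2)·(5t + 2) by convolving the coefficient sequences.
Ascending coefficients: a = [2, -1, 3], b = [2, 5]. c[0] = 2×2 = 4; c[1] = 2×5 + -1×2 = 8; c[2] = -1×5 + 3×2 = 1; c[3] = 3×5 = 15. Result coefficients: [4, 8, 1, 15] → 15t^3 + t^2 + 8t + 4

15t^3 + t^2 + 8t + 4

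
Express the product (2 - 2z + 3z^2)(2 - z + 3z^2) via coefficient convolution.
Ascending coefficients: a = [2, -2, 3], b = [2, -1, 3]. c[0] = 2×2 = 4; c[1] = 2×-1 + -2×2 = -6; c[2] = 2×3 + -2×-1 + 3×2 = 14; c[3] = -2×3 + 3×-1 = -9; c[4] = 3×3 = 9. Result coefficients: [4, -6, 14, -9, 9] → 4 - 6z + 14z^2 - 9z^3 + 9z^4

4 - 6z + 14z^2 - 9z^3 + 9z^4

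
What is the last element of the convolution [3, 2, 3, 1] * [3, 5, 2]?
Use y[k] = Σ_i a[i]·b[k-i] at k=5. y[5] = 1×2 = 2

2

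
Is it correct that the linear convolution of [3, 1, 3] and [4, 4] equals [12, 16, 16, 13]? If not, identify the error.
Recompute linear convolution of [3, 1, 3] and [4, 4]: y[0] = 3×4 = 12; y[1] = 3×4 + 1×4 = 16; y[2] = 1×4 + 3×4 = 16; y[3] = 3×4 = 12 → [12, 16, 16, 12]. Compare to given [12, 16, 16, 13]: they differ at index 3: given 13, correct 12, so answer: No

No. Error at index 3: given 13, correct 12.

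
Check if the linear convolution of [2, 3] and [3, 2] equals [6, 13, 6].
Recompute linear convolution of [2, 3] and [3, 2]: y[0] = 2×3 = 6; y[1] = 2×2 + 3×3 = 13; y[2] = 3×2 = 6 → [6, 13, 6]. Given [6, 13, 6] matches, so answer: Yes

Yes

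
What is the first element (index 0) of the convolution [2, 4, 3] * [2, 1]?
Use y[k] = Σ_i a[i]·b[k-i] at k=0. y[0] = 2×2 = 4

4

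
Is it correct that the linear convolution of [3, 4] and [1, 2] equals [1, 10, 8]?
Recompute linear convolution of [3, 4] and [1, 2]: y[0] = 3×1 = 3; y[1] = 3×2 + 4×1 = 10; y[2] = 4×2 = 8 → [3, 10, 8]. Compare to given [1, 10, 8]: they differ at index 0: given 1, correct 3, so answer: No

No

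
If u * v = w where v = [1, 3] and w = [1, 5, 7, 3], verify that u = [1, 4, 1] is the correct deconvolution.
Forward-compute [1, 4, 1] * [1, 3]: w[0] = 1×1 = 1; w[1] = 1×3 + 4×1 = 7; w[2] = 4×3 + 1×1 = 13; w[3] = 1×3 = 3 → [1, 7, 13, 3]. Does not match given w = [1, 5, 7, 3].

Not verified. [1, 4, 1] * [1, 3] = [1, 7, 13, 3], which differs from [1, 5, 7, 3] at index 1.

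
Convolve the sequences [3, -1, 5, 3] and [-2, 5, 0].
y[0] = 3×-2 = -6; y[1] = 3×5 + -1×-2 = 17; y[2] = 3×0 + -1×5 + 5×-2 = -15; y[3] = -1×0 + 5×5 + 3×-2 = 19; y[4] = 5×0 + 3×5 = 15; y[5] = 3×0 = 0

[-6, 17, -15, 19, 15, 0]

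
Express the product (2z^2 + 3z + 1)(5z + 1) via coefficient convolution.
Ascending coefficients: a = [1, 3, 2], b = [1, 5]. c[0] = 1×1 = 1; c[1] = 1×5 + 3×1 = 8; c[2] = 3×5 + 2×1 = 17; c[3] = 2×5 = 10. Result coefficients: [1, 8, 17, 10] → 10z^3 + 17z^2 + 8z + 1

10z^3 + 17z^2 + 8z + 1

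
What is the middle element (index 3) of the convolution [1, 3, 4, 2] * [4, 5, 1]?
Use y[k] = Σ_i a[i]·b[k-i] at k=3. y[3] = 3×1 + 4×5 + 2×4 = 31

31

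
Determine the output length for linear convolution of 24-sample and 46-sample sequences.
Linear/full convolution length: m + n - 1 = 24 + 46 - 1 = 69

69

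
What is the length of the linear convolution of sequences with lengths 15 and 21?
Linear/full convolution length: m + n - 1 = 15 + 21 - 1 = 35

35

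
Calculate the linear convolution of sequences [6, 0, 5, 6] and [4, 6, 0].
y[0] = 6×4 = 24; y[1] = 6×6 + 0×4 = 36; y[2] = 6×0 + 0×6 + 5×4 = 20; y[3] = 0×0 + 5×6 + 6×4 = 54; y[4] = 5×0 + 6×6 = 36; y[5] = 6×0 = 0

[24, 36, 20, 54, 36, 0]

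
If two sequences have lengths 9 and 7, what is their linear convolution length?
Linear/full convolution length: m + n - 1 = 9 + 7 - 1 = 15

15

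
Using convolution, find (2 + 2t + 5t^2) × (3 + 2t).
Ascending coefficients: a = [2, 2, 5], b = [3, 2]. c[0] = 2×3 = 6; c[1] = 2×2 + 2×3 = 10; c[2] = 2×2 + 5×3 = 19; c[3] = 5×2 = 10. Result coefficients: [6, 10, 19, 10] → 6 + 10t + 19t^2 + 10t^3

6 + 10t + 19t^2 + 10t^3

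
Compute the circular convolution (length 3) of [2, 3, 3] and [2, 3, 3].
Use y[k] = Σ_j s[j]·t[(k-j) mod 3]. y[0] = 2×2 + 3×3 + 3×3 = 22; y[1] = 2×3 + 3×2 + 3×3 = 21; y[2] = 2×3 + 3×3 + 3×2 = 21. Result: [22, 21, 21]

[22, 21, 21]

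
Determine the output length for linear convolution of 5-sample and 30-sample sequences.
Linear/full convolution length: m + n - 1 = 5 + 30 - 1 = 34

34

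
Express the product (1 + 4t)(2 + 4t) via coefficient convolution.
Ascending coefficients: a = [1, 4], b = [2, 4]. c[0] = 1×2 = 2; c[1] = 1×4 + 4×2 = 12; c[2] = 4×4 = 16. Result coefficients: [2, 12, 16] → 2 + 12t + 16t^2

2 + 12t + 16t^2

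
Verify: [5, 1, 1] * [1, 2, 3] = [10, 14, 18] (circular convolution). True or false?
Recompute circular convolution of [5, 1, 1] and [1, 2, 3]: y[0] = 5×1 + 1×3 + 1×2 = 10; y[1] = 5×2 + 1×1 + 1×3 = 14; y[2] = 5×3 + 1×2 + 1×1 = 18 → [10, 14, 18]. Given [10, 14, 18] matches, so answer: Yes

Yes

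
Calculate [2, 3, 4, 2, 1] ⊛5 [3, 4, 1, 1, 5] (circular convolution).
Use y[k] = Σ_j u[j]·v[(k-j) mod 5]. y[0] = 2×3 + 3×5 + 4×1 + 2×1 + 1×4 = 31; y[1] = 2×4 + 3×3 + 4×5 + 2×1 + 1×1 = 40; y[2] = 2×1 + 3×4 + 4×3 + 2×5 + 1×1 = 37; y[3] = 2×1 + 3×1 + 4×4 + 2×3 + 1×5 = 32; y[4] = 2×5 + 3×1 + 4×1 + 2×4 + 1×3 = 28. Result: [31, 40, 37, 32, 28]

[31, 40, 37, 32, 28]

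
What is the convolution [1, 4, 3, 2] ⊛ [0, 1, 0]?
y[0] = 1×0 = 0; y[1] = 1×1 + 4×0 = 1; y[2] = 1×0 + 4×1 + 3×0 = 4; y[3] = 4×0 + 3×1 + 2×0 = 3; y[4] = 3×0 + 2×1 = 2; y[5] = 2×0 = 0

[0, 1, 4, 3, 2, 0]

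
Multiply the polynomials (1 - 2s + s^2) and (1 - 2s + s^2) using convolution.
Ascending coefficients: a = [1, -2, 1], b = [1, -2, 1]. c[0] = 1×1 = 1; c[1] = 1×-2 + -2×1 = -4; c[2] = 1×1 + -2×-2 + 1×1 = 6; c[3] = -2×1 + 1×-2 = -4; c[4] = 1×1 = 1. Result coefficients: [1, -4, 6, -4, 1] → 1 - 4s + 6s^2 - 4s^3 + s^4

1 - 4s + 6s^2 - 4s^3 + s^4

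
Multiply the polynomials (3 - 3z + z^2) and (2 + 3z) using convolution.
Ascending coefficients: a = [3, -3, 1], b = [2, 3]. c[0] = 3×2 = 6; c[1] = 3×3 + -3×2 = 3; c[2] = -3×3 + 1×2 = -7; c[3] = 1×3 = 3. Result coefficients: [6, 3, -7, 3] → 6 + 3z - 7z^2 + 3z^3

6 + 3z - 7z^2 + 3z^3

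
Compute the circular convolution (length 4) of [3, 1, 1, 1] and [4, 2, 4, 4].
Use y[k] = Σ_j f[j]·g[(k-j) mod 4]. y[0] = 3×4 + 1×4 + 1×4 + 1×2 = 22; y[1] = 3×2 + 1×4 + 1×4 + 1×4 = 18; y[2] = 3×4 + 1×2 + 1×4 + 1×4 = 22; y[3] = 3×4 + 1×4 + 1×2 + 1×4 = 22. Result: [22, 18, 22, 22]

[22, 18, 22, 22]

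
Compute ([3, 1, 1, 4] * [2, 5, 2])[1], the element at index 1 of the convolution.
Use y[k] = Σ_i a[i]·b[k-i] at k=1. y[1] = 3×5 + 1×2 = 17

17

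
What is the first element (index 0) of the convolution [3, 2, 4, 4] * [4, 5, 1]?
Use y[k] = Σ_i a[i]·b[k-i] at k=0. y[0] = 3×4 = 12

12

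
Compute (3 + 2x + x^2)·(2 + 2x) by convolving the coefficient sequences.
Ascending coefficients: a = [3, 2, 1], b = [2, 2]. c[0] = 3×2 = 6; c[1] = 3×2 + 2×2 = 10; c[2] = 2×2 + 1×2 = 6; c[3] = 1×2 = 2. Result coefficients: [6, 10, 6, 2] → 6 + 10x + 6x^2 + 2x^3

6 + 10x + 6x^2 + 2x^3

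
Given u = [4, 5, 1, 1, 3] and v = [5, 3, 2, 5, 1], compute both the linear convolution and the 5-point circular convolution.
Linear: y_lin[0] = 4×5 = 20; y_lin[1] = 4×3 + 5×5 = 37; y_lin[2] = 4×2 + 5×3 + 1×5 = 28; y_lin[3] = 4×5 + 5×2 + 1×3 + 1×5 = 38; y_lin[4] = 4×1 + 5×5 + 1×2 + 1×3 + 3×5 = 49; y_lin[5] = 5×1 + 1×5 + 1×2 + 3×3 = 21; y_lin[6] = 1×1 + 1×5 + 3×2 = 12; y_lin[7] = 1×1 + 3×5 = 16; y_lin[8] = 3×1 = 3 → [20, 37, 28, 38, 49, 21, 12, 16, 3]. Circular (length 5): y[0] = 4×5 + 5×1 + 1×5 + 1×2 + 3×3 = 41; y[1] = 4×3 + 5×5 + 1×1 + 1×5 + 3×2 = 49; y[2] = 4×2 + 5×3 + 1×5 + 1×1 + 3×5 = 44; y[3] = 4×5 + 5×2 + 1×3 + 1×5 + 3×1 = 41; y[4] = 4×1 + 5×5 + 1×2 + 1×3 + 3×5 = 49 → [41, 49, 44, 41, 49]

Linear: [20, 37, 28, 38, 49, 21, 12, 16, 3], Circular: [41, 49, 44, 41, 49]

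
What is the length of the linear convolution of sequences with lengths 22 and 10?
Linear/full convolution length: m + n - 1 = 22 + 10 - 1 = 31

31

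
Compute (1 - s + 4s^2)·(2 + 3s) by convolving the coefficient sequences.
Ascending coefficients: a = [1, -1, 4], b = [2, 3]. c[0] = 1×2 = 2; c[1] = 1×3 + -1×2 = 1; c[2] = -1×3 + 4×2 = 5; c[3] = 4×3 = 12. Result coefficients: [2, 1, 5, 12] → 2 + s + 5s^2 + 12s^3

2 + s + 5s^2 + 12s^3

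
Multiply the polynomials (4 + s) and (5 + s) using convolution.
Ascending coefficients: a = [4, 1], b = [5, 1]. c[0] = 4×5 = 20; c[1] = 4×1 + 1×5 = 9; c[2] = 1×1 = 1. Result coefficients: [20, 9, 1] → 20 + 9s + s^2

20 + 9s + s^2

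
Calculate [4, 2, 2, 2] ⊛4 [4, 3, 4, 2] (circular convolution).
Use y[k] = Σ_j f[j]·g[(k-j) mod 4]. y[0] = 4×4 + 2×2 + 2×4 + 2×3 = 34; y[1] = 4×3 + 2×4 + 2×2 + 2×4 = 32; y[2] = 4×4 + 2×3 + 2×4 + 2×2 = 34; y[3] = 4×2 + 2×4 + 2×3 + 2×4 = 30. Result: [34, 32, 34, 30]

[34, 32, 34, 30]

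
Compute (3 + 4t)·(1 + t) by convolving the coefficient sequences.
Ascending coefficients: a = [3, 4], b = [1, 1]. c[0] = 3×1 = 3; c[1] = 3×1 + 4×1 = 7; c[2] = 4×1 = 4. Result coefficients: [3, 7, 4] → 3 + 7t + 4t^2

3 + 7t + 4t^2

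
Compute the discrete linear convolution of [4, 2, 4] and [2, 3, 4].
y[0] = 4×2 = 8; y[1] = 4×3 + 2×2 = 16; y[2] = 4×4 + 2×3 + 4×2 = 30; y[3] = 2×4 + 4×3 = 20; y[4] = 4×4 = 16

[8, 16, 30, 20, 16]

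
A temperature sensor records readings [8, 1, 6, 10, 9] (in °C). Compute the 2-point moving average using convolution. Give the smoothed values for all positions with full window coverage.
2-point moving average kernel = [1, 1]. Apply in 'valid' mode (full window coverage): avg[0] = (8 + 1) / 2 = 4.5; avg[1] = (1 + 6) / 2 = 3.5; avg[2] = (6 + 10) / 2 = 8.0; avg[3] = (10 + 9) / 2 = 9.5. Smoothed values: [4.5, 3.5, 8.0, 9.5]

[4.5, 3.5, 8.0, 9.5]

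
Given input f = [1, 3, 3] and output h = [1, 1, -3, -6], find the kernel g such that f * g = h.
Output length 4 = len(f) + len(g) - 1 ⇒ len(g) = 2. Solve g forward using g[k] = (h[k] - Σ_{i≥1} f[i]·g[k-i]) / f[0]: g[0] = h[0] / f[0] = 1 / 1 = 1; g[1] = (h[1] - 3×1) / f[0] = (1 - 3×1) / 1 = -2. So g = [1, -2]. Forward-check [1, 3, 3] * [1, -2]: h[0] = 1×1 = 1; h[1] = 1×-2 + 3×1 = 1; h[2] = 3×-2 + 3×1 = -3; h[3] = 3×-2 = -6 → [1, 1, -3, -6] ✓

[1, -2]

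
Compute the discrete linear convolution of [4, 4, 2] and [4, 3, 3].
y[0] = 4×4 = 16; y[1] = 4×3 + 4×4 = 28; y[2] = 4×3 + 4×3 + 2×4 = 32; y[3] = 4×3 + 2×3 = 18; y[4] = 2×3 = 6

[16, 28, 32, 18, 6]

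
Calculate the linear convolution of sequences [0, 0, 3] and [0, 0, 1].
y[0] = 0×0 = 0; y[1] = 0×0 + 0×0 = 0; y[2] = 0×1 + 0×0 + 3×0 = 0; y[3] = 0×1 + 3×0 = 0; y[4] = 3×1 = 3

[0, 0, 0, 0, 3]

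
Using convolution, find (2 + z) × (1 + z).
Ascending coefficients: a = [2, 1], b = [1, 1]. c[0] = 2×1 = 2; c[1] = 2×1 + 1×1 = 3; c[2] = 1×1 = 1. Result coefficients: [2, 3, 1] → 2 + 3z + z^2

2 + 3z + z^2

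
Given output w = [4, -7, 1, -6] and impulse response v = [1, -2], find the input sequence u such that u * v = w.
Deconvolve w=[4, -7, 1, -6] by v=[1, -2]. Since v[0]=1, solve forward: u[0] = w[0] / 1 = 4; u[1] = (w[1] - 4×-2) / 1 = 1; u[2] = (w[2] - 1×-2) / 1 = 3. So u = [4, 1, 3]. Check by forward convolution: w[0] = 4×1 = 4; w[1] = 4×-2 + 1×1 = -7; w[2] = 1×-2 + 3×1 = 1; w[3] = 3×-2 = -6

[4, 1, 3]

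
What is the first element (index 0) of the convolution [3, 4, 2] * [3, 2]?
Use y[k] = Σ_i a[i]·b[k-i] at k=0. y[0] = 3×3 = 9

9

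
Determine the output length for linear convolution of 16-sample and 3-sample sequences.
Linear/full convolution length: m + n - 1 = 16 + 3 - 1 = 18

18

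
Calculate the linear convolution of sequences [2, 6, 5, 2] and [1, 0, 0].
y[0] = 2×1 = 2; y[1] = 2×0 + 6×1 = 6; y[2] = 2×0 + 6×0 + 5×1 = 5; y[3] = 6×0 + 5×0 + 2×1 = 2; y[4] = 5×0 + 2×0 = 0; y[5] = 2×0 = 0

[2, 6, 5, 2, 0, 0]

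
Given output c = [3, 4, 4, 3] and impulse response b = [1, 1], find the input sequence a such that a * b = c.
Deconvolve c=[3, 4, 4, 3] by b=[1, 1]. Since b[0]=1, solve forward: a[0] = c[0] / 1 = 3; a[1] = (c[1] - 3×1) / 1 = 1; a[2] = (c[2] - 1×1) / 1 = 3. So a = [3, 1, 3]. Check by forward convolution: c[0] = 3×1 = 3; c[1] = 3×1 + 1×1 = 4; c[2] = 1×1 + 3×1 = 4; c[3] = 3×1 = 3

[3, 1, 3]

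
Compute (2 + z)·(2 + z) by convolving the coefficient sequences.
Ascending coefficients: a = [2, 1], b = [2, 1]. c[0] = 2×2 = 4; c[1] = 2×1 + 1×2 = 4; c[2] = 1×1 = 1. Result coefficients: [4, 4, 1] → 4 + 4z + z^2

4 + 4z + z^2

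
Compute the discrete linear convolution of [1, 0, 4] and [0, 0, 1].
y[0] = 1×0 = 0; y[1] = 1×0 + 0×0 = 0; y[2] = 1×1 + 0×0 + 4×0 = 1; y[3] = 0×1 + 4×0 = 0; y[4] = 4×1 = 4

[0, 0, 1, 0, 4]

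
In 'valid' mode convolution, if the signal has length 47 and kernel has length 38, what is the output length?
'Valid' mode counts only positions where the kernel fully overlaps the signal: m - n + 1 = 47 - 38 + 1 = 10

10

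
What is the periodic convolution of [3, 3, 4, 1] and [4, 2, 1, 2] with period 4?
Use y[k] = Σ_j a[j]·b[(k-j) mod 4]. y[0] = 3×4 + 3×2 + 4×1 + 1×2 = 24; y[1] = 3×2 + 3×4 + 4×2 + 1×1 = 27; y[2] = 3×1 + 3×2 + 4×4 + 1×2 = 27; y[3] = 3×2 + 3×1 + 4×2 + 1×4 = 21. Result: [24, 27, 27, 21]

[24, 27, 27, 21]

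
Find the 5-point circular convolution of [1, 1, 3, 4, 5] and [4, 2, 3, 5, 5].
Use y[k] = Σ_j f[j]·g[(k-j) mod 5]. y[0] = 1×4 + 1×5 + 3×5 + 4×3 + 5×2 = 46; y[1] = 1×2 + 1×4 + 3×5 + 4×5 + 5×3 = 56; y[2] = 1×3 + 1×2 + 3×4 + 4×5 + 5×5 = 62; y[3] = 1×5 + 1×3 + 3×2 + 4×4 + 5×5 = 55; y[4] = 1×5 + 1×5 + 3×3 + 4×2 + 5×4 = 47. Result: [46, 56, 62, 55, 47]

[46, 56, 62, 55, 47]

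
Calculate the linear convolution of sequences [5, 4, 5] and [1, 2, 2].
y[0] = 5×1 = 5; y[1] = 5×2 + 4×1 = 14; y[2] = 5×2 + 4×2 + 5×1 = 23; y[3] = 4×2 + 5×2 = 18; y[4] = 5×2 = 10

[5, 14, 23, 18, 10]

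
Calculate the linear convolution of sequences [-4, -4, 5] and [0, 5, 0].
y[0] = -4×0 = 0; y[1] = -4×5 + -4×0 = -20; y[2] = -4×0 + -4×5 + 5×0 = -20; y[3] = -4×0 + 5×5 = 25; y[4] = 5×0 = 0

[0, -20, -20, 25, 0]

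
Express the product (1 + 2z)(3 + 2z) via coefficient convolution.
Ascending coefficients: a = [1, 2], b = [3, 2]. c[0] = 1×3 = 3; c[1] = 1×2 + 2×3 = 8; c[2] = 2×2 = 4. Result coefficients: [3, 8, 4] → 3 + 8z + 4z^2

3 + 8z + 4z^2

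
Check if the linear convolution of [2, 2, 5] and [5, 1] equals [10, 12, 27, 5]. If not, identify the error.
Recompute linear convolution of [2, 2, 5] and [5, 1]: y[0] = 2×5 = 10; y[1] = 2×1 + 2×5 = 12; y[2] = 2×1 + 5×5 = 27; y[3] = 5×1 = 5 → [10, 12, 27, 5]. Given [10, 12, 27, 5] matches, so answer: Yes

Yes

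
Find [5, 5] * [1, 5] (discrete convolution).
y[0] = 5×1 = 5; y[1] = 5×5 + 5×1 = 30; y[2] = 5×5 = 25

[5, 30, 25]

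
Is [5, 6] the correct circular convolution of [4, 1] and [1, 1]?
Recompute circular convolution of [4, 1] and [1, 1]: y[0] = 4×1 + 1×1 = 5; y[1] = 4×1 + 1×1 = 5 → [5, 5]. Compare to given [5, 6]: they differ at index 1: given 6, correct 5, so answer: No

No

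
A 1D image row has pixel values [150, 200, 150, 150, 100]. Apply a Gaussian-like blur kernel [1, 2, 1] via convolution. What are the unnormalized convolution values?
Convolve image row [150, 200, 150, 150, 100] with kernel [1, 2, 1]: y[0] = 150×1 = 150; y[1] = 150×2 + 200×1 = 500; y[2] = 150×1 + 200×2 + 150×1 = 700; y[3] = 200×1 + 150×2 + 150×1 = 650; y[4] = 150×1 + 150×2 + 100×1 = 550; y[5] = 150×1 + 100×2 = 350; y[6] = 100×1 = 100 → [150, 500, 700, 650, 550, 350, 100]. Normalization factor = sum(kernel) = 4.

[150, 500, 700, 650, 550, 350, 100]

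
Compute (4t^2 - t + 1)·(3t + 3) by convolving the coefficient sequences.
Ascending coefficients: a = [1, -1, 4], b = [3, 3]. c[0] = 1×3 = 3; c[1] = 1×3 + -1×3 = 0; c[2] = -1×3 + 4×3 = 9; c[3] = 4×3 = 12. Result coefficients: [3, 0, 9, 12] → 12t^3 + 9t^2 + 3

12t^3 + 9t^2 + 3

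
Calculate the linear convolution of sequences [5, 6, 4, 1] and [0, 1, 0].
y[0] = 5×0 = 0; y[1] = 5×1 + 6×0 = 5; y[2] = 5×0 + 6×1 + 4×0 = 6; y[3] = 6×0 + 4×1 + 1×0 = 4; y[4] = 4×0 + 1×1 = 1; y[5] = 1×0 = 0

[0, 5, 6, 4, 1, 0]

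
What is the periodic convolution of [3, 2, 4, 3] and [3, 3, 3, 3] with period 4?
Use y[k] = Σ_j a[j]·b[(k-j) mod 4]. y[0] = 3×3 + 2×3 + 4×3 + 3×3 = 36; y[1] = 3×3 + 2×3 + 4×3 + 3×3 = 36; y[2] = 3×3 + 2×3 + 4×3 + 3×3 = 36; y[3] = 3×3 + 2×3 + 4×3 + 3×3 = 36. Result: [36, 36, 36, 36]

[36, 36, 36, 36]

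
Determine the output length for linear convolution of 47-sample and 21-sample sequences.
Linear/full convolution length: m + n - 1 = 47 + 21 - 1 = 67

67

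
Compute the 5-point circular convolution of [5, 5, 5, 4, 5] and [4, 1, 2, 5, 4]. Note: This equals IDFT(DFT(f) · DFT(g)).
Either evaluate y[k] = Σ_j f[j]·g[(k-j) mod 5] directly, or use IDFT(DFT(f) · DFT(g)). y[0] = 5×4 + 5×4 + 5×5 + 4×2 + 5×1 = 78; y[1] = 5×1 + 5×4 + 5×4 + 4×5 + 5×2 = 75; y[2] = 5×2 + 5×1 + 5×4 + 4×4 + 5×5 = 76; y[3] = 5×5 + 5×2 + 5×1 + 4×4 + 5×4 = 76; y[4] = 5×4 + 5×5 + 5×2 + 4×1 + 5×4 = 79. Result: [78, 75, 76, 76, 79]

[78, 75, 76, 76, 79]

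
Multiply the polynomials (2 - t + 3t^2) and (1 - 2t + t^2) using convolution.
Ascending coefficients: a = [2, -1, 3], b = [1, -2, 1]. c[0] = 2×1 = 2; c[1] = 2×-2 + -1×1 = -5; c[2] = 2×1 + -1×-2 + 3×1 = 7; c[3] = -1×1 + 3×-2 = -7; c[4] = 3×1 = 3. Result coefficients: [2, -5, 7, -7, 3] → 2 - 5t + 7t^2 - 7t^3 + 3t^4

2 - 5t + 7t^2 - 7t^3 + 3t^4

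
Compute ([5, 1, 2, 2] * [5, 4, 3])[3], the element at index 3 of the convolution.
Use y[k] = Σ_i a[i]·b[k-i] at k=3. y[3] = 1×3 + 2×4 + 2×5 = 21

21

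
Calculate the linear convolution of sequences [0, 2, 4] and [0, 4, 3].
y[0] = 0×0 = 0; y[1] = 0×4 + 2×0 = 0; y[2] = 0×3 + 2×4 + 4×0 = 8; y[3] = 2×3 + 4×4 = 22; y[4] = 4×3 = 12

[0, 0, 8, 22, 12]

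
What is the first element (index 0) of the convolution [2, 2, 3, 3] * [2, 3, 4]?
Use y[k] = Σ_i a[i]·b[k-i] at k=0. y[0] = 2×2 = 4

4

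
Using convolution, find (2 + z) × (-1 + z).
Ascending coefficients: a = [2, 1], b = [-1, 1]. c[0] = 2×-1 = -2; c[1] = 2×1 + 1×-1 = 1; c[2] = 1×1 = 1. Result coefficients: [-2, 1, 1] → -2 + z + z^2

-2 + z + z^2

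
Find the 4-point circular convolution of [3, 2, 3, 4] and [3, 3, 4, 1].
Use y[k] = Σ_j a[j]·b[(k-j) mod 4]. y[0] = 3×3 + 2×1 + 3×4 + 4×3 = 35; y[1] = 3×3 + 2×3 + 3×1 + 4×4 = 34; y[2] = 3×4 + 2×3 + 3×3 + 4×1 = 31; y[3] = 3×1 + 2×4 + 3×3 + 4×3 = 32. Result: [35, 34, 31, 32]

[35, 34, 31, 32]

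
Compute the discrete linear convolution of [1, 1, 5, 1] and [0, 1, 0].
y[0] = 1×0 = 0; y[1] = 1×1 + 1×0 = 1; y[2] = 1×0 + 1×1 + 5×0 = 1; y[3] = 1×0 + 5×1 + 1×0 = 5; y[4] = 5×0 + 1×1 = 1; y[5] = 1×0 = 0

[0, 1, 1, 5, 1, 0]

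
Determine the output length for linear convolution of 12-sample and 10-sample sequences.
Linear/full convolution length: m + n - 1 = 12 + 10 - 1 = 21

21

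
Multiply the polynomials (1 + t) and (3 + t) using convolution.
Ascending coefficients: a = [1, 1], b = [3, 1]. c[0] = 1×3 = 3; c[1] = 1×1 + 1×3 = 4; c[2] = 1×1 = 1. Result coefficients: [3, 4, 1] → 3 + 4t + t^2

3 + 4t + t^2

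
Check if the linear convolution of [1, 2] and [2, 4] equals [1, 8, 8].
Recompute linear convolution of [1, 2] and [2, 4]: y[0] = 1×2 = 2; y[1] = 1×4 + 2×2 = 8; y[2] = 2×4 = 8 → [2, 8, 8]. Compare to given [1, 8, 8]: they differ at index 0: given 1, correct 2, so answer: No

No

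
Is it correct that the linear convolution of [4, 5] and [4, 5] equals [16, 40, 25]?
Recompute linear convolution of [4, 5] and [4, 5]: y[0] = 4×4 = 16; y[1] = 4×5 + 5×4 = 40; y[2] = 5×5 = 25 → [16, 40, 25]. Given [16, 40, 25] matches, so answer: Yes

Yes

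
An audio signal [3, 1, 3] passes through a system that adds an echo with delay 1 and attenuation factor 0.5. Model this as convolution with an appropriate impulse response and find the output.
Direct-path + delayed-attenuated-path model → impulse response h = [1, 0.5] (1 at lag 0, 0.5 at lag 1). Output y[n] = x[n] + 0.5·x[n - 1] (with x[n] = 0 outside 0..2): y[0] = 3 + 0.5×0 = 3; y[1] = 1 + 0.5×3 = 2.5; y[2] = 3 + 0.5×1 = 3.5; y[3] = 0 + 0.5×3 = 1.5. So y = [3, 2.5, 3.5, 1.5]

[3, 2.5, 3.5, 1.5]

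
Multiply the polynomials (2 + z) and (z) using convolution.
Ascending coefficients: a = [2, 1], b = [0, 1]. c[0] = 2×0 = 0; c[1] = 2×1 + 1×0 = 2; c[2] = 1×1 = 1. Result coefficients: [0, 2, 1] → 2z + z^2

2z + z^2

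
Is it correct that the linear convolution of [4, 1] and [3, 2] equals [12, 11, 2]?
Recompute linear convolution of [4, 1] and [3, 2]: y[0] = 4×3 = 12; y[1] = 4×2 + 1×3 = 11; y[2] = 1×2 = 2 → [12, 11, 2]. Given [12, 11, 2] matches, so answer: Yes

Yes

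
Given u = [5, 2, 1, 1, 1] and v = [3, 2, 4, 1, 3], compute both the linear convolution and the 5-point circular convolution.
Linear: y_lin[0] = 5×3 = 15; y_lin[1] = 5×2 + 2×3 = 16; y_lin[2] = 5×4 + 2×2 + 1×3 = 27; y_lin[3] = 5×1 + 2×4 + 1×2 + 1×3 = 18; y_lin[4] = 5×3 + 2×1 + 1×4 + 1×2 + 1×3 = 26; y_lin[5] = 2×3 + 1×1 + 1×4 + 1×2 = 13; y_lin[6] = 1×3 + 1×1 + 1×4 = 8; y_lin[7] = 1×3 + 1×1 = 4; y_lin[8] = 1×3 = 3 → [15, 16, 27, 18, 26, 13, 8, 4, 3]. Circular (length 5): y[0] = 5×3 + 2×3 + 1×1 + 1×4 + 1×2 = 28; y[1] = 5×2 + 2×3 + 1×3 + 1×1 + 1×4 = 24; y[2] = 5×4 + 2×2 + 1×3 + 1×3 + 1×1 = 31; y[3] = 5×1 + 2×4 + 1×2 + 1×3 + 1×3 = 21; y[4] = 5×3 + 2×1 + 1×4 + 1×2 + 1×3 = 26 → [28, 24, 31, 21, 26]

Linear: [15, 16, 27, 18, 26, 13, 8, 4, 3], Circular: [28, 24, 31, 21, 26]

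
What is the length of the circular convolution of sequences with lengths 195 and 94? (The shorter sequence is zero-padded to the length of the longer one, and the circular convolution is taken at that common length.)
Circular convolution (zero-padding the shorter input) has length max(m, n) = max(195, 94) = 195

195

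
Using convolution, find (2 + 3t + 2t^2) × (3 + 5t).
Ascending coefficients: a = [2, 3, 2], b = [3, 5]. c[0] = 2×3 = 6; c[1] = 2×5 + 3×3 = 19; c[2] = 3×5 + 2×3 = 21; c[3] = 2×5 = 10. Result coefficients: [6, 19, 21, 10] → 6 + 19t + 21t^2 + 10t^3

6 + 19t + 21t^2 + 10t^3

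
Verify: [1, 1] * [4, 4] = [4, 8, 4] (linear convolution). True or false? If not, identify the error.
Recompute linear convolution of [1, 1] and [4, 4]: y[0] = 1×4 = 4; y[1] = 1×4 + 1×4 = 8; y[2] = 1×4 = 4 → [4, 8, 4]. Given [4, 8, 4] matches, so answer: Yes

Yes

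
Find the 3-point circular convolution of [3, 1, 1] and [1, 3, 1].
Use y[k] = Σ_j f[j]·g[(k-j) mod 3]. y[0] = 3×1 + 1×1 + 1×3 = 7; y[1] = 3×3 + 1×1 + 1×1 = 11; y[2] = 3×1 + 1×3 + 1×1 = 7. Result: [7, 11, 7]

[7, 11, 7]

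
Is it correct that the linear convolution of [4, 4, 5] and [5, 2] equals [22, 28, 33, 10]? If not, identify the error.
Recompute linear convolution of [4, 4, 5] and [5, 2]: y[0] = 4×5 = 20; y[1] = 4×2 + 4×5 = 28; y[2] = 4×2 + 5×5 = 33; y[3] = 5×2 = 10 → [20, 28, 33, 10]. Compare to given [22, 28, 33, 10]: they differ at index 0: given 22, correct 20, so answer: No

No. Error at index 0: given 22, correct 20.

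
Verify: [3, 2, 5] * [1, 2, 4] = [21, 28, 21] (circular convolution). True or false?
Recompute circular convolution of [3, 2, 5] and [1, 2, 4]: y[0] = 3×1 + 2×4 + 5×2 = 21; y[1] = 3×2 + 2×1 + 5×4 = 28; y[2] = 3×4 + 2×2 + 5×1 = 21 → [21, 28, 21]. Given [21, 28, 21] matches, so answer: Yes

Yes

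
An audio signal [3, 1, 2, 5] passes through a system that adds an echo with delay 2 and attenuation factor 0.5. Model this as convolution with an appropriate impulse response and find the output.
Direct-path + delayed-attenuated-path model → impulse response h = [1, 0, 0.5] (1 at lag 0, 0.5 at lag 2). Output y[n] = x[n] + 0.5·x[n - 2] (with x[n] = 0 outside 0..3): y[0] = 3 + 0.5×0 = 3; y[1] = 1 + 0.5×0 = 1; y[2] = 2 + 0.5×3 = 3.5; y[3] = 5 + 0.5×1 = 5.5; y[4] = 0 + 0.5×2 = 1.0; y[5] = 0 + 0.5×5 = 2.5. So y = [3, 1, 3.5, 5.5, 1.0, 2.5]

[3, 1, 3.5, 5.5, 1.0, 2.5]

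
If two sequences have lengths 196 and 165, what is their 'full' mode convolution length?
Linear/full convolution length: m + n - 1 = 196 + 165 - 1 = 360

360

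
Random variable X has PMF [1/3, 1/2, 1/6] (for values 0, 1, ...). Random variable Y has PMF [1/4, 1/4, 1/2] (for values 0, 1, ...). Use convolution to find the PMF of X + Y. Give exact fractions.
P(X+Y=k) = Σ_i P(X=i)·P(Y=k-i) — a convolution of [1/3, 1/2, 1/6] and [1/4, 1/4, 1/2]. P(X+Y=0) = (1/3)×(1/4) = 1/12; P(X+Y=1) = (1/3)×(1/4) + (1/2)×(1/4) = 1/12 + 1/8 = 5/24; P(X+Y=2) = (1/3)×(1/2) + (1/2)×(1/4) + (1/6)×(1/4) = 1/6 + 1/8 + 1/24 = 1/3; P(X+Y=3) = (1/2)×(1/2) + (1/6)×(1/4) = 1/4 + 1/24 = 7/24; P(X+Y=4) = (1/6)×(1/2) = 1/12. PMF: [1/12, 5/24, 1/3, 7/24, 1/12] (sums to 1 ✓)

[1/12, 5/24, 1/3, 7/24, 1/12]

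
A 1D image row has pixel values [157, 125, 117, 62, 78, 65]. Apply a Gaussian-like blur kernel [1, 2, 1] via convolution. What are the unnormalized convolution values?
Convolve image row [157, 125, 117, 62, 78, 65] with kernel [1, 2, 1]: y[0] = 157×1 = 157; y[1] = 157×2 + 125×1 = 439; y[2] = 157×1 + 125×2 + 117×1 = 524; y[3] = 125×1 + 117×2 + 62×1 = 421; y[4] = 117×1 + 62×2 + 78×1 = 319; y[5] = 62×1 + 78×2 + 65×1 = 283; y[6] = 78×1 + 65×2 = 208; y[7] = 65×1 = 65 → [157, 439, 524, 421, 319, 283, 208, 65]. Normalization factor = sum(kernel) = 4.

[157, 439, 524, 421, 319, 283, 208, 65]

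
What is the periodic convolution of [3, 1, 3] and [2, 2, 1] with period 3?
Use y[k] = Σ_j f[j]·g[(k-j) mod 3]. y[0] = 3×2 + 1×1 + 3×2 = 13; y[1] = 3×2 + 1×2 + 3×1 = 11; y[2] = 3×1 + 1×2 + 3×2 = 11. Result: [13, 11, 11]

[13, 11, 11]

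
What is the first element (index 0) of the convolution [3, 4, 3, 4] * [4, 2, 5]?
Use y[k] = Σ_i a[i]·b[k-i] at k=0. y[0] = 3×4 = 12

12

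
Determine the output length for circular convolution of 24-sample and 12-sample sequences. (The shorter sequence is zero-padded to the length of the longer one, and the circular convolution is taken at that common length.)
Circular convolution (zero-padding the shorter input) has length max(m, n) = max(24, 12) = 24

24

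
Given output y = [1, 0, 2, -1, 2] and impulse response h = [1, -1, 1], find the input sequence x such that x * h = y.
Deconvolve y=[1, 0, 2, -1, 2] by h=[1, -1, 1]. Since h[0]=1, solve forward: x[0] = y[0] / 1 = 1; x[1] = (y[1] - 1×-1) / 1 = 1; x[2] = (y[2] - 1×-1 - 1×1) / 1 = 2. So x = [1, 1, 2]. Check by forward convolution: y[0] = 1×1 = 1; y[1] = 1×-1 + 1×1 = 0; y[2] = 1×1 + 1×-1 + 2×1 = 2; y[3] = 1×1 + 2×-1 = -1; y[4] = 2×1 = 2

[1, 1, 2]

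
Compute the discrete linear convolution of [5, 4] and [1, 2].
y[0] = 5×1 = 5; y[1] = 5×2 + 4×1 = 14; y[2] = 4×2 = 8

[5, 14, 8]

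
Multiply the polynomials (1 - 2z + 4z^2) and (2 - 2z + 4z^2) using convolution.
Ascending coefficients: a = [1, -2, 4], b = [2, -2, 4]. c[0] = 1×2 = 2; c[1] = 1×-2 + -2×2 = -6; c[2] = 1×4 + -2×-2 + 4×2 = 16; c[3] = -2×4 + 4×-2 = -16; c[4] = 4×4 = 16. Result coefficients: [2, -6, 16, -16, 16] → 2 - 6z + 16z^2 - 16z^3 + 16z^4

2 - 6z + 16z^2 - 16z^3 + 16z^4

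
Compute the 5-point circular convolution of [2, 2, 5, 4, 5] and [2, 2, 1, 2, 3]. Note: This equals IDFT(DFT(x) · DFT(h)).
Either evaluate y[k] = Σ_j x[j]·h[(k-j) mod 5] directly, or use IDFT(DFT(x) · DFT(h)). y[0] = 2×2 + 2×3 + 5×2 + 4×1 + 5×2 = 34; y[1] = 2×2 + 2×2 + 5×3 + 4×2 + 5×1 = 36; y[2] = 2×1 + 2×2 + 5×2 + 4×3 + 5×2 = 38; y[3] = 2×2 + 2×1 + 5×2 + 4×2 + 5×3 = 39; y[4] = 2×3 + 2×2 + 5×1 + 4×2 + 5×2 = 33. Result: [34, 36, 38, 39, 33]

[34, 36, 38, 39, 33]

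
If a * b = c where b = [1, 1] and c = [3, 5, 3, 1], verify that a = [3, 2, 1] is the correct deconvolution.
Forward-compute [3, 2, 1] * [1, 1]: c[0] = 3×1 = 3; c[1] = 3×1 + 2×1 = 5; c[2] = 2×1 + 1×1 = 3; c[3] = 1×1 = 1 → [3, 5, 3, 1]. Matches given c = [3, 5, 3, 1], so verified.

Verified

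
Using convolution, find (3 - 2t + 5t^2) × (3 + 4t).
Ascending coefficients: a = [3, -2, 5], b = [3, 4]. c[0] = 3×3 = 9; c[1] = 3×4 + -2×3 = 6; c[2] = -2×4 + 5×3 = 7; c[3] = 5×4 = 20. Result coefficients: [9, 6, 7, 20] → 9 + 6t + 7t^2 + 20t^3

9 + 6t + 7t^2 + 20t^3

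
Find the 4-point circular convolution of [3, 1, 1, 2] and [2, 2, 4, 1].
Use y[k] = Σ_j u[j]·v[(k-j) mod 4]. y[0] = 3×2 + 1×1 + 1×4 + 2×2 = 15; y[1] = 3×2 + 1×2 + 1×1 + 2×4 = 17; y[2] = 3×4 + 1×2 + 1×2 + 2×1 = 18; y[3] = 3×1 + 1×4 + 1×2 + 2×2 = 13. Result: [15, 17, 18, 13]

[15, 17, 18, 13]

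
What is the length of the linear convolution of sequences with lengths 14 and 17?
Linear/full convolution length: m + n - 1 = 14 + 17 - 1 = 30

30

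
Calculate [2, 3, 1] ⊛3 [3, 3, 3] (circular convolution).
Use y[k] = Σ_j a[j]·b[(k-j) mod 3]. y[0] = 2×3 + 3×3 + 1×3 = 18; y[1] = 2×3 + 3×3 + 1×3 = 18; y[2] = 2×3 + 3×3 + 1×3 = 18. Result: [18, 18, 18]

[18, 18, 18]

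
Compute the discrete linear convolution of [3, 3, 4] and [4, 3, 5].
y[0] = 3×4 = 12; y[1] = 3×3 + 3×4 = 21; y[2] = 3×5 + 3×3 + 4×4 = 40; y[3] = 3×5 + 4×3 = 27; y[4] = 4×5 = 20

[12, 21, 40, 27, 20]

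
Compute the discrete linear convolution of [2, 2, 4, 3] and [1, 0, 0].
y[0] = 2×1 = 2; y[1] = 2×0 + 2×1 = 2; y[2] = 2×0 + 2×0 + 4×1 = 4; y[3] = 2×0 + 4×0 + 3×1 = 3; y[4] = 4×0 + 3×0 = 0; y[5] = 3×0 = 0

[2, 2, 4, 3, 0, 0]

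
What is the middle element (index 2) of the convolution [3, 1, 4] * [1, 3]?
Use y[k] = Σ_i a[i]·b[k-i] at k=2. y[2] = 1×3 + 4×1 = 7

7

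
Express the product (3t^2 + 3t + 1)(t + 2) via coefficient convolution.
Ascending coefficients: a = [1, 3, 3], b = [2, 1]. c[0] = 1×2 = 2; c[1] = 1×1 + 3×2 = 7; c[2] = 3×1 + 3×2 = 9; c[3] = 3×1 = 3. Result coefficients: [2, 7, 9, 3] → 3t^3 + 9t^2 + 7t + 2

3t^3 + 9t^2 + 7t + 2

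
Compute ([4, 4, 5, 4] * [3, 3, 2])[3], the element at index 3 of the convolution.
Use y[k] = Σ_i a[i]·b[k-i] at k=3. y[3] = 4×2 + 5×3 + 4×3 = 35

35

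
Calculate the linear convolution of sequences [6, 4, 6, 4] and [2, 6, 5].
y[0] = 6×2 = 12; y[1] = 6×6 + 4×2 = 44; y[2] = 6×5 + 4×6 + 6×2 = 66; y[3] = 4×5 + 6×6 + 4×2 = 64; y[4] = 6×5 + 4×6 = 54; y[5] = 4×5 = 20

[12, 44, 66, 64, 54, 20]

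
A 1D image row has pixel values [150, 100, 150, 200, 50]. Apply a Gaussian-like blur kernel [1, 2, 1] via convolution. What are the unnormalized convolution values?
Convolve image row [150, 100, 150, 200, 50] with kernel [1, 2, 1]: y[0] = 150×1 = 150; y[1] = 150×2 + 100×1 = 400; y[2] = 150×1 + 100×2 + 150×1 = 500; y[3] = 100×1 + 150×2 + 200×1 = 600; y[4] = 150×1 + 200×2 + 50×1 = 600; y[5] = 200×1 + 50×2 = 300; y[6] = 50×1 = 50 → [150, 400, 500, 600, 600, 300, 50]. Normalization factor = sum(kernel) = 4.

[150, 400, 500, 600, 600, 300, 50]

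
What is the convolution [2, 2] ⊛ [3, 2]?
y[0] = 2×3 = 6; y[1] = 2×2 + 2×3 = 10; y[2] = 2×2 = 4

[6, 10, 4]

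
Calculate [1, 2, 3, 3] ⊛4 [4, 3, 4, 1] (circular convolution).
Use y[k] = Σ_j u[j]·v[(k-j) mod 4]. y[0] = 1×4 + 2×1 + 3×4 + 3×3 = 27; y[1] = 1×3 + 2×4 + 3×1 + 3×4 = 26; y[2] = 1×4 + 2×3 + 3×4 + 3×1 = 25; y[3] = 1×1 + 2×4 + 3×3 + 3×4 = 30. Result: [27, 26, 25, 30]

[27, 26, 25, 30]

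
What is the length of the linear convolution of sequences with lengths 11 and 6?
Linear/full convolution length: m + n - 1 = 11 + 6 - 1 = 16

16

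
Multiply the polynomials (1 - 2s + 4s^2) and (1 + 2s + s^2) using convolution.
Ascending coefficients: a = [1, -2, 4], b = [1, 2, 1]. c[0] = 1×1 = 1; c[1] = 1×2 + -2×1 = 0; c[2] = 1×1 + -2×2 + 4×1 = 1; c[3] = -2×1 + 4×2 = 6; c[4] = 4×1 = 4. Result coefficients: [1, 0, 1, 6, 4] → 1 + s^2 + 6s^3 + 4s^4

1 + s^2 + 6s^3 + 4s^4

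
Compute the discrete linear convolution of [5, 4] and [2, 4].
y[0] = 5×2 = 10; y[1] = 5×4 + 4×2 = 28; y[2] = 4×4 = 16

[10, 28, 16]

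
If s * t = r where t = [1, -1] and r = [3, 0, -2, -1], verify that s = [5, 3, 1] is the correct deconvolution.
Forward-compute [5, 3, 1] * [1, -1]: r[0] = 5×1 = 5; r[1] = 5×-1 + 3×1 = -2; r[2] = 3×-1 + 1×1 = -2; r[3] = 1×-1 = -1 → [5, -2, -2, -1]. Does not match given r = [3, 0, -2, -1].

Not verified. [5, 3, 1] * [1, -1] = [5, -2, -2, -1], which differs from [3, 0, -2, -1] at index 0.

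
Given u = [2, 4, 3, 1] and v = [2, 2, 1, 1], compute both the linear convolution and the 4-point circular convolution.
Linear: y_lin[0] = 2×2 = 4; y_lin[1] = 2×2 + 4×2 = 12; y_lin[2] = 2×1 + 4×2 + 3×2 = 16; y_lin[3] = 2×1 + 4×1 + 3×2 + 1×2 = 14; y_lin[4] = 4×1 + 3×1 + 1×2 = 9; y_lin[5] = 3×1 + 1×1 = 4; y_lin[6] = 1×1 = 1 → [4, 12, 16, 14, 9, 4, 1]. Circular (length 4): y[0] = 2×2 + 4×1 + 3×1 + 1×2 = 13; y[1] = 2×2 + 4×2 + 3×1 + 1×1 = 16; y[2] = 2×1 + 4×2 + 3×2 + 1×1 = 17; y[3] = 2×1 + 4×1 + 3×2 + 1×2 = 14 → [13, 16, 17, 14]

Linear: [4, 12, 16, 14, 9, 4, 1], Circular: [13, 16, 17, 14]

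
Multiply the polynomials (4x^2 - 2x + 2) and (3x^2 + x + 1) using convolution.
Ascending coefficients: a = [2, -2, 4], b = [1, 1, 3]. c[0] = 2×1 = 2; c[1] = 2×1 + -2×1 = 0; c[2] = 2×3 + -2×1 + 4×1 = 8; c[3] = -2×3 + 4×1 = -2; c[4] = 4×3 = 12. Result coefficients: [2, 0, 8, -2, 12] → 12x^4 - 2x^3 + 8x^2 + 2

12x^4 - 2x^3 + 8x^2 + 2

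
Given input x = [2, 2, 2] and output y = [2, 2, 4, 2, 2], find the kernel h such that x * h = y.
Output length 5 = len(x) + len(h) - 1 ⇒ len(h) = 3. Solve h forward using h[k] = (y[k] - Σ_{i≥1} x[i]·h[k-i]) / x[0]: h[0] = y[0] / x[0] = 2 / 2 = 1; h[1] = (y[1] - 2×1) / x[0] = (2 - 2×1) / 2 = 0; h[2] = (y[2] - 2×0 - 2×1) / x[0] = (4 - 2×0 - 2×1) / 2 = 1. So h = [1, 0, 1]. Forward-check [2, 2, 2] * [1, 0, 1]: y[0] = 2×1 = 2; y[1] = 2×0 + 2×1 = 2; y[2] = 2×1 + 2×0 + 2×1 = 4; y[3] = 2×1 + 2×0 = 2; y[4] = 2×1 = 2 → [2, 2, 4, 2, 2] ✓

[1, 0, 1]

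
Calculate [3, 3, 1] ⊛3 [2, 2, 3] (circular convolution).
Use y[k] = Σ_j x[j]·h[(k-j) mod 3]. y[0] = 3×2 + 3×3 + 1×2 = 17; y[1] = 3×2 + 3×2 + 1×3 = 15; y[2] = 3×3 + 3×2 + 1×2 = 17. Result: [17, 15, 17]

[17, 15, 17]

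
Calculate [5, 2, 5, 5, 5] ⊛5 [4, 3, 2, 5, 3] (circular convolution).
Use y[k] = Σ_j f[j]·g[(k-j) mod 5]. y[0] = 5×4 + 2×3 + 5×5 + 5×2 + 5×3 = 76; y[1] = 5×3 + 2×4 + 5×3 + 5×5 + 5×2 = 73; y[2] = 5×2 + 2×3 + 5×4 + 5×3 + 5×5 = 76; y[3] = 5×5 + 2×2 + 5×3 + 5×4 + 5×3 = 79; y[4] = 5×3 + 2×5 + 5×2 + 5×3 + 5×4 = 70. Result: [76, 73, 76, 79, 70]

[76, 73, 76, 79, 70]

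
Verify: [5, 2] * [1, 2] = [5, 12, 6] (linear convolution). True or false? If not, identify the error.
Recompute linear convolution of [5, 2] and [1, 2]: y[0] = 5×1 = 5; y[1] = 5×2 + 2×1 = 12; y[2] = 2×2 = 4 → [5, 12, 4]. Compare to given [5, 12, 6]: they differ at index 2: given 6, correct 4, so answer: No

No. Error at index 2: given 6, correct 4.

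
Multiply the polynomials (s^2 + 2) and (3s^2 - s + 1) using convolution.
Ascending coefficients: a = [2, 0, 1], b = [1, -1, 3]. c[0] = 2×1 = 2; c[1] = 2×-1 + 0×1 = -2; c[2] = 2×3 + 0×-1 + 1×1 = 7; c[3] = 0×3 + 1×-1 = -1; c[4] = 1×3 = 3. Result coefficients: [2, -2, 7, -1, 3] → 3s^4 - s^3 + 7s^2 - 2s + 2

3s^4 - s^3 + 7s^2 - 2s + 2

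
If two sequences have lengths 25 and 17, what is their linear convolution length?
Linear/full convolution length: m + n - 1 = 25 + 17 - 1 = 41

41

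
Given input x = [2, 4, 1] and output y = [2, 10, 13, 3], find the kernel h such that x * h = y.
Output length 4 = len(x) + len(h) - 1 ⇒ len(h) = 2. Solve h forward using h[k] = (y[k] - Σ_{i≥1} x[i]·h[k-i]) / x[0]: h[0] = y[0] / x[0] = 2 / 2 = 1; h[1] = (y[1] - 4×1) / x[0] = (10 - 4×1) / 2 = 3. So h = [1, 3]. Forward-check [2, 4, 1] * [1, 3]: y[0] = 2×1 = 2; y[1] = 2×3 + 4×1 = 10; y[2] = 4×3 + 1×1 = 13; y[3] = 1×3 = 3 → [2, 10, 13, 3] ✓

[1, 3]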